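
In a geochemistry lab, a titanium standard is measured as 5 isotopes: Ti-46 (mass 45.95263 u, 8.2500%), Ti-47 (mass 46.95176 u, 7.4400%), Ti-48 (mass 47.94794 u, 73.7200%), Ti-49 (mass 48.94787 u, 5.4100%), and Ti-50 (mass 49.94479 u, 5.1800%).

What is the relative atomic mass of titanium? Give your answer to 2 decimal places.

Weight each isotope mass by its fractional abundance: 0.082500 × 45.95263 + 0.074400 × 46.95176 + 0.737200 × 47.94794 + 0.054100 × 48.94787 + 0.051800 × 49.94479
= 3.791092 + 3.493211 + 35.347221 + 2.648080 + 2.587140 = 47.866744 u

47.87 u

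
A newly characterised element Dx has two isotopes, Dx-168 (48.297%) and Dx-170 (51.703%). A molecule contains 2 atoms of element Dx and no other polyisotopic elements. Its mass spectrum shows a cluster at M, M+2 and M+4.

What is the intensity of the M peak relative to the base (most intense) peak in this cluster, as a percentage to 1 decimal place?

46.7%

(0.48297 + 0.51703)^2 gives M 0.2333, M+2 0.4994, M+4 0.2673; the largest is M+2.
P(M+2) = C(2,1) × 0.48297^1 × 0.51703^1 = 2 × 0.48297 × 0.51703 = 0.499420 (base)
P(M) = C(2,0) × 0.48297^2 × 0.51703^0 = 1 × 0.23326002 × 1.0000 = 0.233260
Relative intensity = 0.233260 / 0.499420 × 100 = 46.7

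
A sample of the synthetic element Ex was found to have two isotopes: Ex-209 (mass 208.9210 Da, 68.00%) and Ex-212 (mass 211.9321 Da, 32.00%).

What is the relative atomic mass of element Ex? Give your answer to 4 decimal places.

209.8846 Da

Ar = Σ fᵢ·mᵢ = 0.6800 × 208.9210 + 0.3200 × 211.9321
= 142.06628 + 67.81827 = 209.88455 Da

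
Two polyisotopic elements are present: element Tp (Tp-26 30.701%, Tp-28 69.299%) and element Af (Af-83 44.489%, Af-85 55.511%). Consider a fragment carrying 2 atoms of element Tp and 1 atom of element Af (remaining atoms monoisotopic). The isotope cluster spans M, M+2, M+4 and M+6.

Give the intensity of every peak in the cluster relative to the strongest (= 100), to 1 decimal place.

9.3 : 53.7 : 100.0 : 59.3

Element Tp pattern (n=2): 0.09425514 : 0.42550972 : 0.48023514
Element Af pattern (n=1): 0.44489 : 0.55511
Convolve the two distributions (both contribute in 2-u steps):
  M: 0.09425514×0.44489 = 0.041933
  M+2: 0.09425514×0.55511 + 0.42550972×0.44489 = 0.241627
  M+4: 0.42550972×0.55511 + 0.48023514×0.44489 = 0.449857
  M+6: 0.48023514×0.55511 = 0.266583
Scale to base peak (0.449857) = 100: 9.3 : 53.7 : 100.0 : 59.3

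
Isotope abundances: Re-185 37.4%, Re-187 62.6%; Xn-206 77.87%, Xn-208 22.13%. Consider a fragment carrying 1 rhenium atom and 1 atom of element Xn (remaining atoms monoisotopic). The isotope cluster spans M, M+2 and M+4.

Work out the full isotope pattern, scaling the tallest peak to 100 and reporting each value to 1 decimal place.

51.1 : 100.0 : 24.3

Rhenium pattern (n=1): 0.3740 : 0.6260
Element Xn pattern (n=1): 0.7787 : 0.2213
Convolve the two distributions (both contribute in 2-u steps):
  M: 0.3740×0.7787 = 0.291234
  M+2: 0.3740×0.2213 + 0.6260×0.7787 = 0.570232
  M+4: 0.6260×0.2213 = 0.138534
Scale to base peak (0.570232) = 100: 51.1 : 100.0 : 24.3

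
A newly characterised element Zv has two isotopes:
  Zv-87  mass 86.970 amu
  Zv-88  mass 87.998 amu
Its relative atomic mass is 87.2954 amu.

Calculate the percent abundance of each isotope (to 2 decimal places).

Let x be the fractional abundance of Zv-87; then Zv-88 has abundance 1 − x.
86.970·x + 87.998·(1 − x) = 87.2954
(86.970 − 87.998)·x = 87.2954 − 87.998
x = -0.7026 / -1.028 = 0.68346 → 68.35% Zv-87, 31.65% Zv-88.

Zv-87: 68.35%, Zv-88: 31.65%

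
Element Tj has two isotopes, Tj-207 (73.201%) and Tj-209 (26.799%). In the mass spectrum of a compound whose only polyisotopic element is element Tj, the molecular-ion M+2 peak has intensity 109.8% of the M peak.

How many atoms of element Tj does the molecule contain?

With n Tj atoms, P(M+2)/P(M) = C(n,1)·p^(n−1)q / p^n = n·q/p = n · 0.26799/0.73201.
n = 1.098 × 0.73201/0.26799 = 3.00 ≈ 3

3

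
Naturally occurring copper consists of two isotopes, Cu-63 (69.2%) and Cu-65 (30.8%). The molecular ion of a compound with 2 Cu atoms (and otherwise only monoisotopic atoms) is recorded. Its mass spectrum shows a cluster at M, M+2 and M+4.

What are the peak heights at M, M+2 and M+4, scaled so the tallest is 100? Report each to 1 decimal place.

100.0 : 89.0 : 19.8

Expanding (0.692 + 0.308)^2:
P(M) = 0.692^2 = 0.478864
P(M+2) = 2 × 0.692^1 × 0.308^1 = 0.426272
P(M+4) = 0.308^2 = 0.094864
The M peak is largest (0.478864); scaling to 100 gives 100.0 : 89.0 : 19.8.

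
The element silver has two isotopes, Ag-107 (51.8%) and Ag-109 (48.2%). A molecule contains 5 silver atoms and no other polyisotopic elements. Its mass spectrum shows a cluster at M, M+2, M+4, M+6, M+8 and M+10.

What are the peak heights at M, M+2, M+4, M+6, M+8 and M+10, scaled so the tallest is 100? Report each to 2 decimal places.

Expanding (0.518 + 0.482)^5:
P(M) = 0.518^5 = 0.037295
P(M+2) = 5 × 0.518^4 × 0.482^1 = 0.173515
P(M+4) = 10 × 0.518^3 × 0.482^2 = 0.322911
P(M+6) = 10 × 0.518^2 × 0.482^3 = 0.300470
P(M+8) = 5 × 0.518^1 × 0.482^4 = 0.139794
P(M+10) = 0.482^5 = 0.026016
The M+4 peak is largest (0.322911); scaling to 100 gives 11.55 : 53.73 : 100.00 : 93.05 : 43.29 : 8.06.

11.55 : 53.73 : 100.00 : 93.05 : 43.29 : 8.06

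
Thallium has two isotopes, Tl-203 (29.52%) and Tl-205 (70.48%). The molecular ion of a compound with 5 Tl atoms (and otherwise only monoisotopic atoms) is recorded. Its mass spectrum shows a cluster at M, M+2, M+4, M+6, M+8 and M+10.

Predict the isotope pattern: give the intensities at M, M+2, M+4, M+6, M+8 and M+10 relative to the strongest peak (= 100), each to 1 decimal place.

0.6 : 7.3 : 35.1 : 83.8 : 100.0 : 47.8

The 5 Tl atoms are independent, so intensities follow the terms of (0.2952 + 0.7048)^5.
P(M) = 0.2952^5 = 0.002242
P(M+2) = 5 × 0.2952^4 × 0.7048^1 = 0.026761
P(M+4) = 10 × 0.2952^3 × 0.7048^2 = 0.127785
P(M+6) = 10 × 0.2952^2 × 0.7048^3 = 0.305092
P(M+8) = 5 × 0.2952^1 × 0.7048^4 = 0.364208
P(M+10) = 0.7048^5 = 0.173912
The M+8 peak is largest (0.364208); scaling to 100 gives 0.6 : 7.3 : 35.1 : 83.8 : 100.0 : 47.8.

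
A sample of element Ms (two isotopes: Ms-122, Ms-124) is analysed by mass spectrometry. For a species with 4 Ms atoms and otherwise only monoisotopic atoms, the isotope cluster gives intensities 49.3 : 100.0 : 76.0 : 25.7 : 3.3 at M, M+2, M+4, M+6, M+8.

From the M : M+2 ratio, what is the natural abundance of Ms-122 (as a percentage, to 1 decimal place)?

Write p for the Ms-122 fraction. I(M+2)/I(M) = [C(4,1)·p^3·(1−p)] / p^4 = 4·(1−p)/p = 100.0/49.3 = 2.0284
(1−p)/p = 2.0284/4 = 0.5071  ⇒  p = 1/(1 + 0.5071) = 0.6635
Ms-122: 66.4%, Ms-124: 33.6%.

66.4%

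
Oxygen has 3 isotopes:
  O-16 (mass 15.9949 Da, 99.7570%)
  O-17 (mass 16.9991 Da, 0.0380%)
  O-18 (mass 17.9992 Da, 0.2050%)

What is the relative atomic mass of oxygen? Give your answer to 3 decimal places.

15.999 Da

Ar = Σ fᵢ·mᵢ = 0.997570 × 15.9949 + 0.000380 × 16.9991 + 0.002050 × 17.9992
= 15.95603 + 0.00646 + 0.03690 = 15.99939 Da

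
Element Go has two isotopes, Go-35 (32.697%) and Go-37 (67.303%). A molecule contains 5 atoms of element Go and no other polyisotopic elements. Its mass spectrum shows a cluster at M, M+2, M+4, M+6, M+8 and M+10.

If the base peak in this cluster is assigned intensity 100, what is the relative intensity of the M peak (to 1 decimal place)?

1.1

Term probabilities: M 0.0037, M+2 0.0385, M+4 0.1583, M+6 0.3259, M+8 0.3354, M+10 0.1381. Base peak = M+8.
P(M+8) = C(5,4) × 0.32697^1 × 0.67303^4 = 5 × 0.32697 × 0.20518126 = 0.335441 (base)
P(M) = C(5,0) × 0.32697^5 × 0.67303^0 = 1 × 0.00373714 × 1.0000 = 0.003737
Relative intensity = 0.003737 / 0.335441 × 100 = 1.1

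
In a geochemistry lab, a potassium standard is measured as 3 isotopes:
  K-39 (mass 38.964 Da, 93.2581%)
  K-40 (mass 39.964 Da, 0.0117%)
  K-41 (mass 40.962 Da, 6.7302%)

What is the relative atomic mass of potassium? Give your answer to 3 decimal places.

39.099 Da

Ar = Σ fᵢ·mᵢ = 0.932581 × 38.964 + 0.000117 × 39.964 + 0.067302 × 40.962
= 36.3371 + 0.0047 + 2.7568 = 39.0986 Da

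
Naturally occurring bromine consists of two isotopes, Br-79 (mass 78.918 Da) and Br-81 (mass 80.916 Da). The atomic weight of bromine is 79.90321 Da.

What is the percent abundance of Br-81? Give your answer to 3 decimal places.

With x = fraction of Br-79 (so Br-81 is 1 − x):
78.918·x + 80.916·(1 − x) = 79.90321
(78.918 − 80.916)·x = 79.90321 − 80.916
x = -1.01279 / -1.998 = 0.50690 → 50.690% Br-79, 49.310% Br-81.

49.310%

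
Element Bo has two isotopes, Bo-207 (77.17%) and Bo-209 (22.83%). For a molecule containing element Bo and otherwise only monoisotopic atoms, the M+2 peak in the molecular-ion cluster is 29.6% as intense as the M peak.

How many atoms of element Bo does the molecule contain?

The M+2/M ratio from n Bo atoms is n · q/p = n · 0.2283/0.7717.
n = 0.296 × 0.7717/0.2283 = 1.00 ≈ 1

1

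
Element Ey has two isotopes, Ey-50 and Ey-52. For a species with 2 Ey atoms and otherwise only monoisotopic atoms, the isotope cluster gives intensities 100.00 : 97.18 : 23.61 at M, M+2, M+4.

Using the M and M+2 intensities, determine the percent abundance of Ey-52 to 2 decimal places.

32.70%

Let p = fractional abundance of Ey-50. I(M+2)/I(M) = [C(2,1)·p^1·(1−p)] / p^2 = 2·(1−p)/p = 97.18/100.00 = 0.9718
(1−p)/p = 0.9718/2 = 0.4859  ⇒  p = 1/(1 + 0.4859) = 0.6730
Ey-50: 67.30%, Ey-52: 32.70%.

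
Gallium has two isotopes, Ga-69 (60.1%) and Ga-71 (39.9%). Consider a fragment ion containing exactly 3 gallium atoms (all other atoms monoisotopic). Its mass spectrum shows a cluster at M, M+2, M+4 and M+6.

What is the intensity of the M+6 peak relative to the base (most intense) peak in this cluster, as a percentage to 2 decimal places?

Term probabilities: M 0.2171, M+2 0.4324, M+4 0.2870, M+6 0.0635. Base peak = M+2.
P(M+2) = C(3,1) × 0.601^2 × 0.399^1 = 3 × 0.361201 × 0.3990 = 0.432358 (base)
P(M+6) = C(3,3) × 0.601^0 × 0.399^3 = 1 × 1.0000 × 0.0635212 = 0.063521
Relative intensity = 0.063521 / 0.432358 × 100 = 14.69

14.69%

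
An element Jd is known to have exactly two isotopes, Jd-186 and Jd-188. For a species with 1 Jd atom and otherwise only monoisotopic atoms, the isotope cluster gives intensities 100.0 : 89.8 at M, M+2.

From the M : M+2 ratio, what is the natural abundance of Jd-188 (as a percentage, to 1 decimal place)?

47.3%

Write p for the Jd-186 fraction. I(M+2)/I(M) = [C(1,1)·p^0·(1−p)] / p^1 = 1·(1−p)/p = 89.8/100.0 = 0.8980
(1−p)/p = 0.8980/1 = 0.8980  ⇒  p = 1/(1 + 0.8980) = 0.5269
Jd-186: 52.7%, Jd-188: 47.3%.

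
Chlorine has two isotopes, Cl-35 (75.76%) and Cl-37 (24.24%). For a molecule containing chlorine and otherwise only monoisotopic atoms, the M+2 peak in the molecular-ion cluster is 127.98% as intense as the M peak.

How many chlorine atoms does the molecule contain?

4

For n independent Cl atoms, I(M+2)/I(M) = n · (abundance Cl-37) / (abundance Cl-35) = n · 0.2424/0.7576.
n = 1.2798 × 0.7576/0.2424 = 4.00 ≈ 4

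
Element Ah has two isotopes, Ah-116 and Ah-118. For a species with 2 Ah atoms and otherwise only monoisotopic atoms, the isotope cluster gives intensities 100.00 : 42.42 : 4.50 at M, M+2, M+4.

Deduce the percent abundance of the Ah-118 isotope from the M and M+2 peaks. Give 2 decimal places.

17.50%

Let p = fractional abundance of Ah-116. I(M+2)/I(M) = [C(2,1)·p^1·(1−p)] / p^2 = 2·(1−p)/p = 42.42/100.00 = 0.4242
(1−p)/p = 0.4242/2 = 0.2121  ⇒  p = 1/(1 + 0.2121) = 0.8250
Ah-116: 82.50%, Ah-118: 17.50%.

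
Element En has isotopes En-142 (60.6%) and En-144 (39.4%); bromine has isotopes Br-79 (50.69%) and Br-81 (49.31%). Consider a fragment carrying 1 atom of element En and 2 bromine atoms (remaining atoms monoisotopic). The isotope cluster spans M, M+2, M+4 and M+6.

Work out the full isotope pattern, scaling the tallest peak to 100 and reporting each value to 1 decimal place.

Element En pattern (n=1): 0.6060 : 0.3940
Bromine pattern (n=2): 0.25694761 : 0.49990478 : 0.24314761
Convolve the two distributions (both contribute in 2-u steps):
  M: 0.6060×0.25694761 = 0.155710
  M+2: 0.6060×0.49990478 + 0.3940×0.25694761 = 0.404180
  M+4: 0.6060×0.24314761 + 0.3940×0.49990478 = 0.344310
  M+6: 0.3940×0.24314761 = 0.095800
Scale to base peak (0.404180) = 100: 38.5 : 100.0 : 85.2 : 23.7

38.5 : 100.0 : 85.2 : 23.7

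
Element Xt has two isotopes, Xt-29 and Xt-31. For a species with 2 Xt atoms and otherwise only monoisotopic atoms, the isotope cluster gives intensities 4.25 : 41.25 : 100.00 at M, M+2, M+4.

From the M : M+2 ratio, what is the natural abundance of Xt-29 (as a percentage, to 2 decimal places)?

If p is the fraction of Xt that is Xt-29, then I(M+2)/I(M) = [C(2,1)·p^1·(1−p)] / p^2 = 2·(1−p)/p = 41.25/4.25 = 9.7059
(1−p)/p = 9.7059/2 = 4.8529  ⇒  p = 1/(1 + 4.8529) = 0.1709
Xt-29: 17.09%, Xt-31: 82.91%.

17.09%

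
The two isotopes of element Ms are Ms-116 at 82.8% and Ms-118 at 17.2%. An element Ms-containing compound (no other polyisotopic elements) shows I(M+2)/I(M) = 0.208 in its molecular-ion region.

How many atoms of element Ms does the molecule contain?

1

For n independent Ms atoms, I(M+2)/I(M) = n · (abundance Ms-118) / (abundance Ms-116) = n · 0.172/0.828.
n = 0.208 × 0.828/0.172 = 1.00 ≈ 1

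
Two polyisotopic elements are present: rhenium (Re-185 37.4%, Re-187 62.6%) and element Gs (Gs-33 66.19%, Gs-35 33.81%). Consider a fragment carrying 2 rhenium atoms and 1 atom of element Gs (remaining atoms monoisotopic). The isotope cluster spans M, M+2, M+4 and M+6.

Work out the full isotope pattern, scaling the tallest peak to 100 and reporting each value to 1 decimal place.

Rhenium pattern (n=2): 0.139876 : 0.468248 : 0.391876
Element Gs pattern (n=1): 0.6619 : 0.3381
Convolve the two distributions (both contribute in 2-u steps):
  M: 0.139876×0.6619 = 0.092584
  M+2: 0.139876×0.3381 + 0.468248×0.6619 = 0.357225
  M+4: 0.468248×0.3381 + 0.391876×0.6619 = 0.417697
  M+6: 0.391876×0.3381 = 0.132493
Scale to base peak (0.417697) = 100: 22.2 : 85.5 : 100.0 : 31.7

22.2 : 85.5 : 100.0 : 31.7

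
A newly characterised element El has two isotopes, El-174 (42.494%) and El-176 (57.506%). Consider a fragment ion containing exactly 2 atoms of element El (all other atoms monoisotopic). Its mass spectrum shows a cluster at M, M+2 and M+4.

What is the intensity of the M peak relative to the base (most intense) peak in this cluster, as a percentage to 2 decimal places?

Binomial terms of (0.42494 + 0.57506)^2: M 0.1806, M+2 0.4887, M+4 0.3307 → M+2 is the base peak.
P(M+2) = C(2,1) × 0.42494^1 × 0.57506^1 = 2 × 0.42494 × 0.57506 = 0.488732 (base)
P(M) = C(2,0) × 0.42494^2 × 0.57506^0 = 1 × 0.180574 × 1.0000 = 0.180574
Relative intensity = 0.180574 / 0.488732 × 100 = 36.95

36.95%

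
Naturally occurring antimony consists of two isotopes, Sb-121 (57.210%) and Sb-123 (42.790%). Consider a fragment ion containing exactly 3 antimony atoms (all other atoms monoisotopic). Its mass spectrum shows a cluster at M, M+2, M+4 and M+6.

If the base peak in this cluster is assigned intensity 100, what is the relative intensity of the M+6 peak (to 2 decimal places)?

Binomial terms of (0.57210 + 0.42790)^3: M 0.1872, M+2 0.4202, M+4 0.3143, M+6 0.0783 → M+2 is the base peak.
P(M+2) = C(3,1) × 0.57210^2 × 0.42790^1 = 3 × 0.32729841 × 0.4279 = 0.420153 (base)
P(M+6) = C(3,3) × 0.57210^0 × 0.42790^3 = 1 × 1.0000 × 0.07834781 = 0.078348
Relative intensity = 0.078348 / 0.420153 × 100 = 18.65

18.65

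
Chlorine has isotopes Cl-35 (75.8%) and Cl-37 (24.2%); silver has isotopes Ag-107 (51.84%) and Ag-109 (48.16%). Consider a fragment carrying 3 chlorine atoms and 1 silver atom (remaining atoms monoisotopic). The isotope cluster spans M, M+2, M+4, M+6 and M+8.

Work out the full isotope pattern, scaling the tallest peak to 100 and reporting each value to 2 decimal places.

Chlorine pattern (n=3): 0.43551951 : 0.41713346 : 0.13317454 : 0.01417249
Silver pattern (n=1): 0.5184 : 0.4816
Convolve the two distributions (both contribute in 2-u steps):
  M: 0.43551951×0.5184 = 0.225773
  M+2: 0.43551951×0.4816 + 0.41713346×0.5184 = 0.425988
  M+4: 0.41713346×0.4816 + 0.13317454×0.5184 = 0.269929
  M+6: 0.13317454×0.4816 + 0.01417249×0.5184 = 0.071484
  M+8: 0.01417249×0.4816 = 0.006825
Scale to base peak (0.425988) = 100: 53.00 : 100.00 : 63.37 : 16.78 : 1.60

53.00 : 100.00 : 63.37 : 16.78 : 1.60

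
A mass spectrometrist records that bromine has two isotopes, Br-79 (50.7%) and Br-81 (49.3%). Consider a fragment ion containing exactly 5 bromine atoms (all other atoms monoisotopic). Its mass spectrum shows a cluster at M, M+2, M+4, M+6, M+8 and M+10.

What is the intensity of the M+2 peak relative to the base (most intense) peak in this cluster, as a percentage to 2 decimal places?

51.42%

Term probabilities: M 0.0335, M+2 0.1629, M+4 0.3168, M+6 0.3080, M+8 0.1497, M+10 0.0291. Base peak = M+4.
P(M+4) = C(5,2) × 0.507^3 × 0.493^2 = 10 × 0.13032384 × 0.243049 = 0.316751 (base)
P(M+2) = C(5,1) × 0.507^4 × 0.493^1 = 5 × 0.06607419 × 0.4930 = 0.162873
Relative intensity = 0.162873 / 0.316751 × 100 = 51.42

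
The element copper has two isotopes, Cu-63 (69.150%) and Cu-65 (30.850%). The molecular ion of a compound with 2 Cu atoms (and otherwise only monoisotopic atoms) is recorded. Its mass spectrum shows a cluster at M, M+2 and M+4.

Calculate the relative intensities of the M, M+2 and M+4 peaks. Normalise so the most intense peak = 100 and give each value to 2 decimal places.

The 2 Cu atoms are independent, so intensities follow the terms of (0.69150 + 0.30850)^2.
P(M) = 0.69150^2 = 0.478172
P(M+2) = 2 × 0.69150^1 × 0.30850^1 = 0.426656
P(M+4) = 0.30850^2 = 0.095172
The M peak is largest (0.478172); scaling to 100 gives 100.00 : 89.23 : 19.90.

100.00 : 89.23 : 19.90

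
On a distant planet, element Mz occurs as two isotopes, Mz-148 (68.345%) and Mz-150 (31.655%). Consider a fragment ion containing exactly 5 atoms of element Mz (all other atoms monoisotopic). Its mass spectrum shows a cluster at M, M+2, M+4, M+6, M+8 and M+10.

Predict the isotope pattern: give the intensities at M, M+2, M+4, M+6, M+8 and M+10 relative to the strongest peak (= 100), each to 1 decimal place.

43.2 : 100.0 : 92.6 : 42.9 : 9.9 : 0.9

Expanding (0.68345 + 0.31655)^5:
P(M) = 0.68345^5 = 0.149119
P(M+2) = 5 × 0.68345^4 × 0.31655^1 = 0.345334
P(M+4) = 10 × 0.68345^3 × 0.31655^2 = 0.319893
P(M+6) = 10 × 0.68345^2 × 0.31655^3 = 0.148163
P(M+8) = 5 × 0.68345^1 × 0.31655^4 = 0.034312
P(M+10) = 0.31655^5 = 0.003178
The M+2 peak is largest (0.345334); scaling to 100 gives 43.2 : 100.0 : 92.6 : 42.9 : 9.9 : 0.9.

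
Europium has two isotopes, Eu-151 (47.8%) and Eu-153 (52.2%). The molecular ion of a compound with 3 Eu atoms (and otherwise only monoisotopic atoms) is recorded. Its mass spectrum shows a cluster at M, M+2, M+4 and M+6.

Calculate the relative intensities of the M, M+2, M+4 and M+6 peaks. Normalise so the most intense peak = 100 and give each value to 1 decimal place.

The 3 Eu atoms are independent, so intensities follow the terms of (0.478 + 0.522)^3.
P(M) = 0.478^3 = 0.109215
P(M+2) = 3 × 0.478^2 × 0.522^1 = 0.357806
P(M+4) = 3 × 0.478^1 × 0.522^2 = 0.390742
P(M+6) = 0.522^3 = 0.142237
The M+4 peak is largest (0.390742); scaling to 100 gives 28.0 : 91.6 : 100.0 : 36.4.

28.0 : 91.6 : 100.0 : 36.4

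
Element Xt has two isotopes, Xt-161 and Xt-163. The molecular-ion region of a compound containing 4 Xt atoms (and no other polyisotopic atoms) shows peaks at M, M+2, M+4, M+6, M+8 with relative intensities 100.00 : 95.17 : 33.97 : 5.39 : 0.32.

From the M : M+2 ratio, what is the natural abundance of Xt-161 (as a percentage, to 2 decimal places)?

80.78%

Let p = fractional abundance of Xt-161. I(M+2)/I(M) = [C(4,1)·p^3·(1−p)] / p^4 = 4·(1−p)/p = 95.17/100.00 = 0.9517
(1−p)/p = 0.9517/4 = 0.2379  ⇒  p = 1/(1 + 0.2379) = 0.8078
Xt-161: 80.78%, Xt-163: 19.22%.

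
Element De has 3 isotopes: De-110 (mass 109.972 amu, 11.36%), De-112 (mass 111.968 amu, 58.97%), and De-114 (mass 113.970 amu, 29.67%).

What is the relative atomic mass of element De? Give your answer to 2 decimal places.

112.34 amu

The abundance-weighted mean is 0.1136 × 109.972 + 0.5897 × 111.968 + 0.2967 × 113.970
= 12.4928 + 66.0275 + 33.8149 = 112.3352 amu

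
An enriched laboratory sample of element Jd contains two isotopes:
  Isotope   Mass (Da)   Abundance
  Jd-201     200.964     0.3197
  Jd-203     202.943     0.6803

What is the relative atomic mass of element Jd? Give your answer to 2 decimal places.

Ar = Σ fᵢ·mᵢ = 0.3197 × 200.964 + 0.6803 × 202.943
= 64.2482 + 138.0621 = 202.3103 Da

202.31 Da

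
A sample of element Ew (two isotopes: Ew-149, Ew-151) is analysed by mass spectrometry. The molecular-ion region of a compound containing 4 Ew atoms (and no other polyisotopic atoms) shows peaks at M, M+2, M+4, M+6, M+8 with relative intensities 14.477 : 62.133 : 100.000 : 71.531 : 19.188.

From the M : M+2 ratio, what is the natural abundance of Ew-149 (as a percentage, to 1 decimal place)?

Let p = fractional abundance of Ew-149. I(M+2)/I(M) = [C(4,1)·p^3·(1−p)] / p^4 = 4·(1−p)/p = 62.133/14.477 = 4.2918
(1−p)/p = 4.2918/4 = 1.0730  ⇒  p = 1/(1 + 1.0730) = 0.4824
Ew-149: 48.2%, Ew-151: 51.8%.

48.2%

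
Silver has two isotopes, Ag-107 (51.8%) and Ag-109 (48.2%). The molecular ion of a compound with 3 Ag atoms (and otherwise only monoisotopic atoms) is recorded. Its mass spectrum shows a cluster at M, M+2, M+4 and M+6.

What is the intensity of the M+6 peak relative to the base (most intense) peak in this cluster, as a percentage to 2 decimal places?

(0.518 + 0.482)^3 gives M 0.1390, M+2 0.3880, M+4 0.3610, M+6 0.1120; the largest is M+2.
P(M+2) = C(3,1) × 0.518^2 × 0.482^1 = 3 × 0.268324 × 0.4820 = 0.387997 (base)
P(M+6) = C(3,3) × 0.518^0 × 0.482^3 = 1 × 1.0000 × 0.11198017 = 0.111980
Relative intensity = 0.111980 / 0.387997 × 100 = 28.86

28.86%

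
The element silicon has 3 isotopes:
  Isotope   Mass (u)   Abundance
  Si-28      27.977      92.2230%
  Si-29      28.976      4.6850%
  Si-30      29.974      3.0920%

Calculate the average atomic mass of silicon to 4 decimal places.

The abundance-weighted mean is 0.922230 × 27.977 + 0.046850 × 28.976 + 0.030920 × 29.974
= 25.80123 + 1.35753 + 0.92680 = 28.08556 u

28.0856 u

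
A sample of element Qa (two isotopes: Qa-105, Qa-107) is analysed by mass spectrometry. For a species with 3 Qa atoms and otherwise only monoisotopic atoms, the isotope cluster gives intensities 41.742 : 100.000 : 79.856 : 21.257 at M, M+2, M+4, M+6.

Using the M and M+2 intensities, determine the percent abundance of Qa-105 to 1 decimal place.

Let p = fractional abundance of Qa-105. I(M+2)/I(M) = [C(3,1)·p^2·(1−p)] / p^3 = 3·(1−p)/p = 100.000/41.742 = 2.3957
(1−p)/p = 2.3957/3 = 0.7986  ⇒  p = 1/(1 + 0.7986) = 0.5560
Qa-105: 55.6%, Qa-107: 44.4%.

55.6%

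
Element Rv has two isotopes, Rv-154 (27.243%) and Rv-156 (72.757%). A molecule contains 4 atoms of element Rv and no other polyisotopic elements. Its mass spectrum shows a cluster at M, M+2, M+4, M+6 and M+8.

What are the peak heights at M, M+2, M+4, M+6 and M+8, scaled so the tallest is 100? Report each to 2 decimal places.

Each Rv atom is independently Rv-154 (p = 0.27243) or Rv-156 (q = 0.72757); the cluster is the binomial expansion (p + q)^4.
P(M) = 0.27243^4 = 0.005508
P(M+2) = 4 × 0.27243^3 × 0.72757^1 = 0.058844
P(M+4) = 6 × 0.27243^2 × 0.72757^2 = 0.235728
P(M+6) = 4 × 0.27243^1 × 0.72757^3 = 0.419700
P(M+8) = 0.72757^4 = 0.280220
The M+6 peak is largest (0.419700); scaling to 100 gives 1.31 : 14.02 : 56.17 : 100.00 : 66.77.

1.31 : 14.02 : 56.17 : 100.00 : 66.77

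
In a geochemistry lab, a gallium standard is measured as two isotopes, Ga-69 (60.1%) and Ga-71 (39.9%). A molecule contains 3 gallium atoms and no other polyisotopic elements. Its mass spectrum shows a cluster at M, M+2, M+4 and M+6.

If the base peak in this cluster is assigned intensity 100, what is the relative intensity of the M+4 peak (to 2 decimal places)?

Term probabilities: M 0.2171, M+2 0.4324, M+4 0.2870, M+6 0.0635. Base peak = M+2.
P(M+2) = C(3,1) × 0.601^2 × 0.399^1 = 3 × 0.361201 × 0.3990 = 0.432358 (base)
P(M+4) = C(3,2) × 0.601^1 × 0.399^2 = 3 × 0.6010 × 0.159201 = 0.287039
Relative intensity = 0.287039 / 0.432358 × 100 = 66.39

66.39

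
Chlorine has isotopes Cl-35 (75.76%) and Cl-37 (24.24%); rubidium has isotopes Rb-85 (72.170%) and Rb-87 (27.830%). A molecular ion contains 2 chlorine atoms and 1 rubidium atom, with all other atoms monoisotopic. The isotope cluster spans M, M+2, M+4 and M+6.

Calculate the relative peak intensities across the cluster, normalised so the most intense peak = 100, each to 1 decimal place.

Chlorine pattern (n=2): 0.57395776 : 0.36728448 : 0.05875776
Rubidium pattern (n=1): 0.7217 : 0.2783
Convolve the two distributions (both contribute in 2-u steps):
  M: 0.57395776×0.7217 = 0.414225
  M+2: 0.57395776×0.2783 + 0.36728448×0.7217 = 0.424802
  M+4: 0.36728448×0.2783 + 0.05875776×0.7217 = 0.144621
  M+6: 0.05875776×0.2783 = 0.016352
Scale to base peak (0.424802) = 100: 97.5 : 100.0 : 34.0 : 3.8

97.5 : 100.0 : 34.0 : 3.8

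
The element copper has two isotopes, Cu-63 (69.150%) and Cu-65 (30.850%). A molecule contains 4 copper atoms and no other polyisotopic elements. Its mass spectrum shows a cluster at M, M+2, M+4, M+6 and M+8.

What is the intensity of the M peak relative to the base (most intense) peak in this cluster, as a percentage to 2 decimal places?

56.04%

Binomial terms of (0.69150 + 0.30850)^4: M 0.2286, M+2 0.4080, M+4 0.2731, M+6 0.0812, M+8 0.0091 → M+2 is the base peak.
P(M+2) = C(4,1) × 0.69150^3 × 0.30850^1 = 4 × 0.33065611 × 0.3085 = 0.408030 (base)
P(M) = C(4,0) × 0.69150^4 × 0.30850^0 = 1 × 0.2286487 × 1.0000 = 0.228649
Relative intensity = 0.228649 / 0.408030 × 100 = 56.04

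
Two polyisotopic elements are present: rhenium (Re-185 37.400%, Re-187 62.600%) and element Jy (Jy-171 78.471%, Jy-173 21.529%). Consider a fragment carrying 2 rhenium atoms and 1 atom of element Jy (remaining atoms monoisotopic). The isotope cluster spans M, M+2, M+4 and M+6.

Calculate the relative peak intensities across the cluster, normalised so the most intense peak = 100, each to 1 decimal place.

Rhenium pattern (n=2): 0.139876 : 0.468248 : 0.391876
Element Jy pattern (n=1): 0.78471 : 0.21529
Convolve the two distributions (both contribute in 2-u steps):
  M: 0.139876×0.78471 = 0.109762
  M+2: 0.139876×0.21529 + 0.468248×0.78471 = 0.397553
  M+4: 0.468248×0.21529 + 0.391876×0.78471 = 0.408318
  M+6: 0.391876×0.21529 = 0.084367
Scale to base peak (0.408318) = 100: 26.9 : 97.4 : 100.0 : 20.7

26.9 : 97.4 : 100.0 : 20.7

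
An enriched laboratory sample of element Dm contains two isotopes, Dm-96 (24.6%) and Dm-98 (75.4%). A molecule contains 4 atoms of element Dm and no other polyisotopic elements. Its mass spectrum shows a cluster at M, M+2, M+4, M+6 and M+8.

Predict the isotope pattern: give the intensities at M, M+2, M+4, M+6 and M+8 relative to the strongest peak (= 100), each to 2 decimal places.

Each Dm atom is independently Dm-96 (p = 0.246) or Dm-98 (q = 0.754); the cluster is the binomial expansion (p + q)^4.
P(M) = 0.246^4 = 0.003662
P(M+2) = 4 × 0.246^3 × 0.754^1 = 0.044899
P(M+4) = 6 × 0.246^2 × 0.754^2 = 0.206426
P(M+6) = 4 × 0.246^1 × 0.754^3 = 0.421802
P(M+8) = 0.754^4 = 0.323210
The M+6 peak is largest (0.421802); scaling to 100 gives 0.87 : 10.64 : 48.94 : 100.00 : 76.63.

0.87 : 10.64 : 48.94 : 100.00 : 76.63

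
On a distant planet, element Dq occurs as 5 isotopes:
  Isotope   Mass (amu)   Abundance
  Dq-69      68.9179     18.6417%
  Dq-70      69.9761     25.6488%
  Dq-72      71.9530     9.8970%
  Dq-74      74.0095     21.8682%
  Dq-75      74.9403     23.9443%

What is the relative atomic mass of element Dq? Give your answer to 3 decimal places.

Ar = Σ fᵢ·mᵢ = 0.186417 × 68.9179 + 0.256488 × 69.9761 + 0.098970 × 71.9530 + 0.218682 × 74.0095 + 0.239443 × 74.9403
= 12.84747 + 17.94803 + 7.12119 + 16.18455 + 17.94393 = 72.04517 amu

72.045 amu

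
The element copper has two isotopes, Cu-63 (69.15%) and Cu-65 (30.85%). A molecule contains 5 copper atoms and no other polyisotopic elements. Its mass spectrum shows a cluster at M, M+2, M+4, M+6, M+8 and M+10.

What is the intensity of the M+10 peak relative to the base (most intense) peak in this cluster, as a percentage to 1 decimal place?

0.8%

Binomial terms of (0.6915 + 0.3085)^5: M 0.1581, M+2 0.3527, M+4 0.3147, M+6 0.1404, M+8 0.0313, M+10 0.0028 → M+2 is the base peak.
P(M+2) = C(5,1) × 0.6915^4 × 0.3085^1 = 5 × 0.2286487 × 0.3085 = 0.352691 (base)
P(M+10) = C(5,5) × 0.6915^0 × 0.3085^5 = 1 × 1.0000 × 0.00279432 = 0.002794
Relative intensity = 0.002794 / 0.352691 × 100 = 0.8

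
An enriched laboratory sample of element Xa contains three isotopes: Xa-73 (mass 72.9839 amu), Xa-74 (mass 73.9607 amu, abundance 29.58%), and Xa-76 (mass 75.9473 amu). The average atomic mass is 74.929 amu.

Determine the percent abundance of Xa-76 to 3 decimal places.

55.887%

Let x and y be the fractions of Xa-73 and Xa-76. Then x + y = 1 − 0.2958 = 0.7042 and 72.9839x + 75.9473y = 74.929 − 0.2958×73.9607 = 53.05142494.
Substituting: 72.9839x + 75.9473(0.7042 − x) = 53.05142494
(72.9839 − 75.9473)x = -0.43066372  ⇒  x = 0.14533, y = 0.55887
Xa-73: 14.533%, Xa-76: 55.887%.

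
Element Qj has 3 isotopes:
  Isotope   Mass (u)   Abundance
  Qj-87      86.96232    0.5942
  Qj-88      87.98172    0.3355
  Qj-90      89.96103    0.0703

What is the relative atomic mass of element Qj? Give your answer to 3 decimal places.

87.515 u

The abundance-weighted mean is 0.5942 × 86.96232 + 0.3355 × 87.98172 + 0.0703 × 89.96103
= 51.673011 + 29.517867 + 6.324260 = 87.515138 u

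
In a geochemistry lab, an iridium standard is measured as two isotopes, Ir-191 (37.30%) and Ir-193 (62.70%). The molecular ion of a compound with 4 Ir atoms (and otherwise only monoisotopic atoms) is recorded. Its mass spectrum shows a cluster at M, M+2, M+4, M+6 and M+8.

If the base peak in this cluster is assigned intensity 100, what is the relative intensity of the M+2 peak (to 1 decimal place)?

35.4

Binomial terms of (0.3730 + 0.6270)^4: M 0.0194, M+2 0.1302, M+4 0.3282, M+6 0.3678, M+8 0.1546 → M+6 is the base peak.
P(M+6) = C(4,3) × 0.3730^1 × 0.6270^3 = 4 × 0.3730 × 0.24649188 = 0.367766 (base)
P(M+2) = C(4,1) × 0.3730^3 × 0.6270^1 = 4 × 0.05189512 × 0.6270 = 0.130153
Relative intensity = 0.130153 / 0.367766 × 100 = 35.4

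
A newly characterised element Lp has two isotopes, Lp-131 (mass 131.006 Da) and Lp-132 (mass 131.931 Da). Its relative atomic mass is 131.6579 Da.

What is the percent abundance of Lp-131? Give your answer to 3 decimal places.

29.524%

With x = fraction of Lp-131 (so Lp-132 is 1 − x):
131.006·x + 131.931·(1 − x) = 131.6579
(131.006 − 131.931)·x = 131.6579 − 131.931
x = -0.2731 / -0.925 = 0.29524 → 29.524% Lp-131, 70.476% Lp-132.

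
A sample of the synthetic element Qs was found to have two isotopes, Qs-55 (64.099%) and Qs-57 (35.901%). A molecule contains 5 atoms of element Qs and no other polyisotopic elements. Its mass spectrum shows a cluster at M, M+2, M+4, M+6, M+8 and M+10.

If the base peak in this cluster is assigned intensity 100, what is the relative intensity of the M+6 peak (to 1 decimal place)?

56.0

Term probabilities: M 0.1082, M+2 0.3030, M+4 0.3394, M+6 0.1901, M+8 0.0532, M+10 0.0060. Base peak = M+4.
P(M+4) = C(5,2) × 0.64099^3 × 0.35901^2 = 10 × 0.26336239 × 0.12888818 = 0.339443 (base)
P(M+6) = C(5,3) × 0.64099^2 × 0.35901^3 = 10 × 0.41086818 × 0.04627215 = 0.190118
Relative intensity = 0.190118 / 0.339443 × 100 = 56.0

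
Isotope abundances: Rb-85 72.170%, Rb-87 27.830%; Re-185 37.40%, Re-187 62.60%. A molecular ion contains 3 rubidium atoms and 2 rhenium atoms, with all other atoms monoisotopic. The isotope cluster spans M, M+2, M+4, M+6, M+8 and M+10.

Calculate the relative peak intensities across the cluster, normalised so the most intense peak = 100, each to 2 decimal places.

14.04 : 63.26 : 100.00 : 67.30 : 20.25 : 2.26

Rubidium pattern (n=3): 0.37589809 : 0.43485841 : 0.16768892 : 0.02155458
Rhenium pattern (n=2): 0.139876 : 0.468248 : 0.391876
Convolve the two distributions (both contribute in 2-u steps):
  M: 0.37589809×0.139876 = 0.052579
  M+2: 0.37589809×0.468248 + 0.43485841×0.139876 = 0.236840
  M+4: 0.37589809×0.391876 + 0.43485841×0.468248 + 0.16768892×0.139876 = 0.374383
  M+6: 0.43485841×0.391876 + 0.16768892×0.468248 + 0.02155458×0.139876 = 0.251946
  M+8: 0.16768892×0.391876 + 0.02155458×0.468248 = 0.075806
  M+10: 0.02155458×0.391876 = 0.008447
Scale to base peak (0.374383) = 100: 14.04 : 63.26 : 100.00 : 67.30 : 20.25 : 2.26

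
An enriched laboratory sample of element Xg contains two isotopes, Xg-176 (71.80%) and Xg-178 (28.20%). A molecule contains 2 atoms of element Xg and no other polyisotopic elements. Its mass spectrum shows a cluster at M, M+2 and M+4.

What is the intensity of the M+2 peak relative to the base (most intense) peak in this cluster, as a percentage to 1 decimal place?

Term probabilities: M 0.5155, M+2 0.4050, M+4 0.0795. Base peak = M.
P(M) = C(2,0) × 0.7180^2 × 0.2820^0 = 1 × 0.515524 × 1.0000 = 0.515524 (base)
P(M+2) = C(2,1) × 0.7180^1 × 0.2820^1 = 2 × 0.7180 × 0.2820 = 0.404952
Relative intensity = 0.404952 / 0.515524 × 100 = 78.6

78.6%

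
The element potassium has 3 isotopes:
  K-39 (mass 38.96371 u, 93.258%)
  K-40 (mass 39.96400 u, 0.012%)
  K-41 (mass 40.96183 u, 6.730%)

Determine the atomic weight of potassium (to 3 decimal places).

Average mass = Σ (abundance × isotope mass) = 0.93258 × 38.96371 + 0.00012 × 39.96400 + 0.06730 × 40.96183
= 36.336777 + 0.004796 + 2.756731 = 39.098304 u

39.098 u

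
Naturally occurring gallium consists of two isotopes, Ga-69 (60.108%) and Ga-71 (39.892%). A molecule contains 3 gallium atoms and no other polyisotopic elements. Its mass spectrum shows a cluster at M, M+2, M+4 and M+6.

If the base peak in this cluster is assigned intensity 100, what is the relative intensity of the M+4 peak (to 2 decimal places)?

Term probabilities: M 0.2172, M+2 0.4324, M+4 0.2870, M+6 0.0635. Base peak = M+2.
P(M+2) = C(3,1) × 0.60108^2 × 0.39892^1 = 3 × 0.36129717 × 0.39892 = 0.432386 (base)
P(M+4) = C(3,2) × 0.60108^1 × 0.39892^2 = 3 × 0.60108 × 0.15913717 = 0.286963
Relative intensity = 0.286963 / 0.432386 × 100 = 66.37

66.37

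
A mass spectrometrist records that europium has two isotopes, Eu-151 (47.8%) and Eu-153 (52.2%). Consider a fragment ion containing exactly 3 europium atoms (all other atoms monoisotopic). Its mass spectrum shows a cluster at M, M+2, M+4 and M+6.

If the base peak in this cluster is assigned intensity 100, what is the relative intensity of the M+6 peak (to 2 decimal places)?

Term probabilities: M 0.1092, M+2 0.3578, M+4 0.3907, M+6 0.1422. Base peak = M+4.
P(M+4) = C(3,2) × 0.478^1 × 0.522^2 = 3 × 0.4780 × 0.272484 = 0.390742 (base)
P(M+6) = C(3,3) × 0.478^0 × 0.522^3 = 1 × 1.0000 × 0.14223665 = 0.142237
Relative intensity = 0.142237 / 0.390742 × 100 = 36.40

36.40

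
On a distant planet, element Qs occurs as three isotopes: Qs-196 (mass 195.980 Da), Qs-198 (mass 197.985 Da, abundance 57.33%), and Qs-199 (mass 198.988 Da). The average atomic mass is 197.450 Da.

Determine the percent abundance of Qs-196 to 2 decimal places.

Let x and y be the fractions of Qs-196 and Qs-199. Then x + y = 1 − 0.5733 = 0.4267 and 195.980x + 198.988y = 197.450 − 0.5733×197.985 = 83.9451995.
Substituting: 195.980x + 198.988(0.4267 − x) = 83.9451995
(195.980 − 198.988)x = -0.9629801  ⇒  x = 0.32014, y = 0.10656
Qs-196: 32.01%, Qs-199: 10.66%.

32.01%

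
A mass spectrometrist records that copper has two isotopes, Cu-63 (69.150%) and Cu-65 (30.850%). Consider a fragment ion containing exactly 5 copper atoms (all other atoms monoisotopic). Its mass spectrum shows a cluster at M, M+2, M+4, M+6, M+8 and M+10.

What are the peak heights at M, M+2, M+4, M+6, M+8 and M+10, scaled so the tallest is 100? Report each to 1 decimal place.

44.8 : 100.0 : 89.2 : 39.8 : 8.9 : 0.8

Each Cu atom is independently Cu-63 (p = 0.69150) or Cu-65 (q = 0.30850); the cluster is the binomial expansion (p + q)^5.
P(M) = 0.69150^5 = 0.158111
P(M+2) = 5 × 0.69150^4 × 0.30850^1 = 0.352691
P(M+4) = 10 × 0.69150^3 × 0.30850^2 = 0.314693
P(M+6) = 10 × 0.69150^2 × 0.30850^3 = 0.140394
P(M+8) = 5 × 0.69150^1 × 0.30850^4 = 0.031317
P(M+10) = 0.30850^5 = 0.002794
The M+2 peak is largest (0.352691); scaling to 100 gives 44.8 : 100.0 : 89.2 : 39.8 : 8.9 : 0.8.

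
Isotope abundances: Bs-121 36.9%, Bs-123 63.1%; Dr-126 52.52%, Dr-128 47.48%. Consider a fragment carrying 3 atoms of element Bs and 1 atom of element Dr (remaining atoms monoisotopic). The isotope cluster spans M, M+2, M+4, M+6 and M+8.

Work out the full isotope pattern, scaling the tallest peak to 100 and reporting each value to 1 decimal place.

Element Bs pattern (n=3): 0.05024341 : 0.25775277 : 0.44076423 : 0.25123959
Element Dr pattern (n=1): 0.5252 : 0.4748
Convolve the two distributions (both contribute in 2-u steps):
  M: 0.05024341×0.5252 = 0.026388
  M+2: 0.05024341×0.4748 + 0.25775277×0.5252 = 0.159227
  M+4: 0.25775277×0.4748 + 0.44076423×0.5252 = 0.353870
  M+6: 0.44076423×0.4748 + 0.25123959×0.5252 = 0.341226
  M+8: 0.25123959×0.4748 = 0.119289
Scale to base peak (0.353870) = 100: 7.5 : 45.0 : 100.0 : 96.4 : 33.7

7.5 : 45.0 : 100.0 : 96.4 : 33.7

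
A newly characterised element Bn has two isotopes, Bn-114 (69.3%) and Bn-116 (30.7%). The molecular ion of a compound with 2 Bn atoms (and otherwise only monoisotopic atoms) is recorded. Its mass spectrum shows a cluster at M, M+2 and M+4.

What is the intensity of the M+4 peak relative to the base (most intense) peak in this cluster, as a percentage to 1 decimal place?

19.6%

(0.693 + 0.307)^2 gives M 0.4802, M+2 0.4255, M+4 0.0942; the largest is M.
P(M) = C(2,0) × 0.693^2 × 0.307^0 = 1 × 0.480249 × 1.0000 = 0.480249 (base)
P(M+4) = C(2,2) × 0.693^0 × 0.307^2 = 1 × 1.0000 × 0.094249 = 0.094249
Relative intensity = 0.094249 / 0.480249 × 100 = 19.6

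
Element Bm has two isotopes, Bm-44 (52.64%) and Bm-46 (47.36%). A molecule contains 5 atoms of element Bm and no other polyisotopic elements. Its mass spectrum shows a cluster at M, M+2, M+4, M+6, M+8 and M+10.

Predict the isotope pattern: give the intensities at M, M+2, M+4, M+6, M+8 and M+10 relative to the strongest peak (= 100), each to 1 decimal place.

Expanding (0.5264 + 0.4736)^5:
P(M) = 0.5264^5 = 0.040418
P(M+2) = 5 × 0.5264^4 × 0.4736^1 = 0.181821
P(M+4) = 10 × 0.5264^3 × 0.4736^2 = 0.327168
P(M+6) = 10 × 0.5264^2 × 0.4736^3 = 0.294352
P(M+8) = 5 × 0.5264^1 × 0.4736^4 = 0.132414
P(M+10) = 0.4736^5 = 0.023826
The M+4 peak is largest (0.327168); scaling to 100 gives 12.4 : 55.6 : 100.0 : 90.0 : 40.5 : 7.3.

12.4 : 55.6 : 100.0 : 90.0 : 40.5 : 7.3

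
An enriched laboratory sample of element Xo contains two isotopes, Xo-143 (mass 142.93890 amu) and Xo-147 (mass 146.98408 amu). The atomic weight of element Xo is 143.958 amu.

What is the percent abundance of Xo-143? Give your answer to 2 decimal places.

Let x be the fractional abundance of Xo-143; then Xo-147 has abundance 1 − x.
142.93890·x + 146.98408·(1 − x) = 143.958
(142.93890 − 146.98408)·x = 143.958 − 146.98408
x = -3.02608 / -4.04518 = 0.74807 → 74.81% Xo-143, 25.19% Xo-147.

74.81%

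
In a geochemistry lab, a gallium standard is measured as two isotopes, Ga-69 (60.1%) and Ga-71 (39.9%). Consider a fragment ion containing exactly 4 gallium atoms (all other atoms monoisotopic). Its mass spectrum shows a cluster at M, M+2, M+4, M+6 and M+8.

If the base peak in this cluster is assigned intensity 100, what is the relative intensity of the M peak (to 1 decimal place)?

37.7

Binomial terms of (0.601 + 0.399)^4: M 0.1305, M+2 0.3465, M+4 0.3450, M+6 0.1527, M+8 0.0253 → M+2 is the base peak.
P(M+2) = C(4,1) × 0.601^3 × 0.399^1 = 4 × 0.2170818 × 0.3990 = 0.346463 (base)
P(M) = C(4,0) × 0.601^4 × 0.399^0 = 1 × 0.13046616 × 1.0000 = 0.130466
Relative intensity = 0.130466 / 0.346463 × 100 = 37.7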